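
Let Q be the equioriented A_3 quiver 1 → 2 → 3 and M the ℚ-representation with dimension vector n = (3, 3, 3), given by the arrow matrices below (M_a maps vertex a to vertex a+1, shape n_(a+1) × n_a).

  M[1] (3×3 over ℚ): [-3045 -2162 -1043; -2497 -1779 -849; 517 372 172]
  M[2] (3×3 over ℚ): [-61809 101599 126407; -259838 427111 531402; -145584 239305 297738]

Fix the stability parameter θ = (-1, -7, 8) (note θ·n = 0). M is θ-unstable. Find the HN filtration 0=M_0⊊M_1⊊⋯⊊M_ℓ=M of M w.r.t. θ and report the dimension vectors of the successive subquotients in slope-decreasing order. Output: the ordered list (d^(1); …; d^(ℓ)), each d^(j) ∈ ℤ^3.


Barcode: M ≅ I[1,3]^3. HN layers by μ_θ (2 steps, strictly decreasing):
  μ^(1)=8; μ^(2)=-4

((0, 0, 3); (3, 3, 0))


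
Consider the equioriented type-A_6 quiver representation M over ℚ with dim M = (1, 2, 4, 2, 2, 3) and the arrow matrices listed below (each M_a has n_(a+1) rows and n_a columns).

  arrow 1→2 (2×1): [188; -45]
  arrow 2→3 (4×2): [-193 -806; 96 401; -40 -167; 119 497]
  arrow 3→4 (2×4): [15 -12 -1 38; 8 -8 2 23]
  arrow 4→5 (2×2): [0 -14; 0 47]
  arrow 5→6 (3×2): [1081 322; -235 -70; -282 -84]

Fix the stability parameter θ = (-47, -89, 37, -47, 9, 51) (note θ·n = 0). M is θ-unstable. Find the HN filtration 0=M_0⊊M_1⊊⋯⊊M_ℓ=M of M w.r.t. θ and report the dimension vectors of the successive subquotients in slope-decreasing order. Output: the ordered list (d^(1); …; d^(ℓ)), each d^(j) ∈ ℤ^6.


Barcode: M ≅ I[1,5], I[2,4], I[3,3]^2, I[5,6], I[6,6]^2. HN layers by μ_θ (6 steps, strictly decreasing):
  μ^(1)=51; μ^(2)=37; μ^(3)=9; μ^(4)=-5; μ^(5)=-68; μ^(6)=-89

((0, 0, 0, 0, 0, 3); (0, 0, 2, 0, 0, 0); (0, 0, 0, 0, 2, 0); (0, 0, 2, 2, 0, 0); (1, 1, 0, 0, 0, 0); (0, 1, 0, 0, 0, 0))


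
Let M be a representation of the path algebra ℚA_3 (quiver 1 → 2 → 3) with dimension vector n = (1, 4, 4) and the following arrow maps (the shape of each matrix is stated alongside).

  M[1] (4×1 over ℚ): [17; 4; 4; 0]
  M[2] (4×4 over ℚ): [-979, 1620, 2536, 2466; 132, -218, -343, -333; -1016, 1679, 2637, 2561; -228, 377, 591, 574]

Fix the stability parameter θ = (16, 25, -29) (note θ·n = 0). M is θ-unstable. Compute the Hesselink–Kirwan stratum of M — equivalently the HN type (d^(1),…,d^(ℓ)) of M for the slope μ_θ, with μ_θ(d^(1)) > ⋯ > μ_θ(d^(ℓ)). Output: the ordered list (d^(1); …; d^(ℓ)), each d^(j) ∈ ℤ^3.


Barcode: M ≅ I[1,3], I[2,3]^3. HN layers by μ_θ (2 steps, strictly decreasing):
  μ^(1)=4; μ^(2)=-2

((1, 1, 1); (0, 3, 3))


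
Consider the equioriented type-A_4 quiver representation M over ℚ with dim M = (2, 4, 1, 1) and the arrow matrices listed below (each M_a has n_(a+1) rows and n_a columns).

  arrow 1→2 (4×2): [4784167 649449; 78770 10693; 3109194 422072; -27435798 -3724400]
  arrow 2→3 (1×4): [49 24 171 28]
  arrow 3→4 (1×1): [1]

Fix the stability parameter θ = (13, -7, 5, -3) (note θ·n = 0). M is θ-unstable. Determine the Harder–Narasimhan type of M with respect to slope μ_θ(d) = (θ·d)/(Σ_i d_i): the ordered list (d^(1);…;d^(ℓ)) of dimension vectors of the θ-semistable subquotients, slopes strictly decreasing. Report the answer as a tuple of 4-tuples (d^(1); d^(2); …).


Barcode: M ≅ I[1,2], I[1,4], I[2,2]^2. HN layers by μ_θ (3 steps, strictly decreasing):
  μ^(1)=3; μ^(2)=2; μ^(3)=-7

((1, 1, 0, 0); (1, 1, 1, 1); (0, 2, 0, 0))


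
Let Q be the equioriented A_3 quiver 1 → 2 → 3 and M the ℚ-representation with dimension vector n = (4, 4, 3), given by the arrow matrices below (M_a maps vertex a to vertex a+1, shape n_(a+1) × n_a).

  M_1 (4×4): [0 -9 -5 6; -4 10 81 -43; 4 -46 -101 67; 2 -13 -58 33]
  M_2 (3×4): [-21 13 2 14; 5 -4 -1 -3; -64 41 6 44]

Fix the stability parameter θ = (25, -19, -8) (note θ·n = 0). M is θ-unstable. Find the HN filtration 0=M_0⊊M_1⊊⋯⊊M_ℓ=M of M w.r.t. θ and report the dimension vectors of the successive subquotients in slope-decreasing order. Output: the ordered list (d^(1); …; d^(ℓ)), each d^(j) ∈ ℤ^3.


Interval decomposition of M: I[1,1], I[1,3]^3, I[2,2].
HN type (ℓ=3): μ^(1)=25; μ^(2)=-2/3; μ^(3)=-19

((1, 0, 0); (3, 3, 3); (0, 1, 0))


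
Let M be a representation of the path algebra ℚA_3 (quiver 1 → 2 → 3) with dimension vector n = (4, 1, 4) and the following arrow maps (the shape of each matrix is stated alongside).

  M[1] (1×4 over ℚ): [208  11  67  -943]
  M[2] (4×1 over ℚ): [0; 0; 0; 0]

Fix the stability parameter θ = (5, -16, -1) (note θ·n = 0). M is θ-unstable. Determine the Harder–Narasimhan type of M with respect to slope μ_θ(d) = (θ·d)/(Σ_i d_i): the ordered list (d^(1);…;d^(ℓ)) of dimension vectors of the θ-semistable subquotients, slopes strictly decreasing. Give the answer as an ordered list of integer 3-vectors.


Via rank(M_{q-1}∘⋯∘M_p): M ≅ I[1,1]^3, I[1,2], I[3,3]^4.
μ_θ-semistable layers: μ^(1)=5; μ^(2)=-1; μ^(3)=-11/2

((3, 0, 0); (0, 0, 4); (1, 1, 0))


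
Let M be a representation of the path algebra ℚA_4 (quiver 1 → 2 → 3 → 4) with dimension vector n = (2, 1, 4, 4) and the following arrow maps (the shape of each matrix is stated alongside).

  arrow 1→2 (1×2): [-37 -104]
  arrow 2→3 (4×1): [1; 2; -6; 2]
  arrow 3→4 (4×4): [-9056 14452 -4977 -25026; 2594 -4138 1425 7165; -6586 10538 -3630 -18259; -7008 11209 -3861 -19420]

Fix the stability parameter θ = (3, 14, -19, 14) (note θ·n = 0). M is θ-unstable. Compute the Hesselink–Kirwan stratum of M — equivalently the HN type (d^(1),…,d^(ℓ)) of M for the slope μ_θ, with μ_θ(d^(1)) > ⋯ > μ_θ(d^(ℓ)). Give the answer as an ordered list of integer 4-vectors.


Via rank(M_{q-1}∘⋯∘M_p): M ≅ I[1,1], I[1,4], I[3,3], I[3,4]^2, I[4,4].
μ_θ-semistable layers: μ^(1)=14; μ^(2)=3; μ^(3)=-2/3; μ^(4)=-19

((0, 0, 0, 4); (1, 0, 0, 0); (1, 1, 1, 0); (0, 0, 3, 0))


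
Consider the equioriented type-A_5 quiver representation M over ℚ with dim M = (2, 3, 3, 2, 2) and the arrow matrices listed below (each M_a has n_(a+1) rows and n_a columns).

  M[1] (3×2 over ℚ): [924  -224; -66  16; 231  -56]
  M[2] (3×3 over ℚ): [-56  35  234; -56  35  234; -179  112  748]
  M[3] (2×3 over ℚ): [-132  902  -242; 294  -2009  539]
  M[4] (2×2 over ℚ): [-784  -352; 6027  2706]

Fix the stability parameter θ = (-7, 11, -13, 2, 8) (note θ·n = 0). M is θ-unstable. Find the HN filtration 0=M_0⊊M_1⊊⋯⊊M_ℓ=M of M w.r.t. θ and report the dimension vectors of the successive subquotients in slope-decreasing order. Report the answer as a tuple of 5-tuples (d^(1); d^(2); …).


Barcode: M ≅ I[1,1], I[1,2], I[2,3], I[2,4], I[3,3], I[4,5], I[5,5]. HN layers by μ_θ (6 steps, strictly decreasing):
  μ^(1)=11; μ^(2)=8; μ^(3)=2; μ^(4)=-1; μ^(5)=-7; μ^(6)=-13

((0, 1, 0, 0, 0); (0, 0, 0, 0, 2); (0, 0, 0, 2, 0); (0, 2, 2, 0, 0); (2, 0, 0, 0, 0); (0, 0, 1, 0, 0))


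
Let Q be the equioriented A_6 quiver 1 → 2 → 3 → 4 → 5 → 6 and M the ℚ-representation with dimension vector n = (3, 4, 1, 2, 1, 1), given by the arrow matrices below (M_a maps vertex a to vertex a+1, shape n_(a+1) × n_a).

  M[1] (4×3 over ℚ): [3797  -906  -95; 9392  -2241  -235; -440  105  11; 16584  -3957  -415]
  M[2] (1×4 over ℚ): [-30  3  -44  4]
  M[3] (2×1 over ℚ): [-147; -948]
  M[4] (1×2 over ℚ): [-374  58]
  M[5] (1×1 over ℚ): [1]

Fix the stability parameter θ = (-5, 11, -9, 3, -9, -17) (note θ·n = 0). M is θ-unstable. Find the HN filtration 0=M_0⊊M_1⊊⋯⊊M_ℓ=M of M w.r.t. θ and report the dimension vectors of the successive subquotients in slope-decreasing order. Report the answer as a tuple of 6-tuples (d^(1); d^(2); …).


Barcode: M ≅ I[1,1], I[1,2], I[1,6], I[2,2]^2, I[4,4]. HN layers by μ_θ (4 steps, strictly decreasing):
  μ^(1)=11; μ^(2)=3; μ^(3)=-21/5; μ^(4)=-5

((0, 3, 0, 0, 0, 0); (0, 0, 0, 1, 0, 0); (0, 1, 1, 1, 1, 1); (3, 0, 0, 0, 0, 0))


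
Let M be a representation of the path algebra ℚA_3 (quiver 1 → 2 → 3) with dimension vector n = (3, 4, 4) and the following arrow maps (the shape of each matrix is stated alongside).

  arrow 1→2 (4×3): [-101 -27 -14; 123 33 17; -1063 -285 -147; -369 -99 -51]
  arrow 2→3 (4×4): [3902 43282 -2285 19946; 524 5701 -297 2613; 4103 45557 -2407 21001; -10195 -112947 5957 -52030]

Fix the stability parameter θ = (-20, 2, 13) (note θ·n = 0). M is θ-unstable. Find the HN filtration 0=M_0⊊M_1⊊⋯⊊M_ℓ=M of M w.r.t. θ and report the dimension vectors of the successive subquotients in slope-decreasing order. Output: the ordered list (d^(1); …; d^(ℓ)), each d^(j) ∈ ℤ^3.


Via rank(M_{q-1}∘⋯∘M_p): M ≅ I[1,1], I[1,3]^2, I[2,3]^2.
μ_θ-semistable layers: μ^(1)=13; μ^(2)=2; μ^(3)=-20

((0, 0, 4); (0, 4, 0); (3, 0, 0))


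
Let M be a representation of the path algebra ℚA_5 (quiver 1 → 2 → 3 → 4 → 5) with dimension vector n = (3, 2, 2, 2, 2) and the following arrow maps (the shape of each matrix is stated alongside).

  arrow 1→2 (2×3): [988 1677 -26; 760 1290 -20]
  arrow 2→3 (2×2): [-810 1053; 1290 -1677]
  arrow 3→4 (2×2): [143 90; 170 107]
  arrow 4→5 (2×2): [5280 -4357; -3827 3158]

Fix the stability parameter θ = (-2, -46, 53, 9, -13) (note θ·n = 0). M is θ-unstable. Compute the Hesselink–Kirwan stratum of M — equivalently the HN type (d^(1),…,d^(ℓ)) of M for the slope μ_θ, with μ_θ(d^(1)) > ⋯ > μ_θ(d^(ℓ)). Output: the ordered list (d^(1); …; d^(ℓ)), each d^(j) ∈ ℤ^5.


Interval decomposition of M: I[1,1]^2, I[1,2], I[2,5], I[3,5].
HN type (ℓ=4): μ^(1)=49/3; μ^(2)=-2; μ^(3)=-24; μ^(4)=-46

((0, 0, 2, 2, 2); (2, 0, 0, 0, 0); (1, 1, 0, 0, 0); (0, 1, 0, 0, 0))


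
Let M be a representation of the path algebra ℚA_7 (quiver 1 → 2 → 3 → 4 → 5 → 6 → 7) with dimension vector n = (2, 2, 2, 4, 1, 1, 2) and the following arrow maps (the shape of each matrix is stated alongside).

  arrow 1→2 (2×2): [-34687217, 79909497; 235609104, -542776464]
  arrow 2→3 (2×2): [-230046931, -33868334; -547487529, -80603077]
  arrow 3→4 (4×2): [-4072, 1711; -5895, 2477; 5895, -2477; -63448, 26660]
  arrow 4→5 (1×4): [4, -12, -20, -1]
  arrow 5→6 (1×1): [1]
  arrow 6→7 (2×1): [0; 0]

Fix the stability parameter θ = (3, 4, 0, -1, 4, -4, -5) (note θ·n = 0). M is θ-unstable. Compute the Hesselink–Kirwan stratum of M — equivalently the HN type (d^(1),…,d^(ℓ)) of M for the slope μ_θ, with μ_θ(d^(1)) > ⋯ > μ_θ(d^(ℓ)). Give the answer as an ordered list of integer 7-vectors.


Interval decomposition of M: I[1,1], I[1,4], I[2,4], I[4,4], I[4,6], I[7,7]^2.
HN type (ℓ=6): μ^(1)=3; μ^(2)=3/2; μ^(3)=1; μ^(4)=0; μ^(5)=-1; μ^(6)=-5

((1, 0, 0, 0, 0, 0, 0); (1, 1, 1, 1, 0, 0, 0); (0, 1, 1, 1, 0, 0, 0); (0, 0, 0, 0, 1, 1, 0); (0, 0, 0, 2, 0, 0, 0); (0, 0, 0, 0, 0, 0, 2))


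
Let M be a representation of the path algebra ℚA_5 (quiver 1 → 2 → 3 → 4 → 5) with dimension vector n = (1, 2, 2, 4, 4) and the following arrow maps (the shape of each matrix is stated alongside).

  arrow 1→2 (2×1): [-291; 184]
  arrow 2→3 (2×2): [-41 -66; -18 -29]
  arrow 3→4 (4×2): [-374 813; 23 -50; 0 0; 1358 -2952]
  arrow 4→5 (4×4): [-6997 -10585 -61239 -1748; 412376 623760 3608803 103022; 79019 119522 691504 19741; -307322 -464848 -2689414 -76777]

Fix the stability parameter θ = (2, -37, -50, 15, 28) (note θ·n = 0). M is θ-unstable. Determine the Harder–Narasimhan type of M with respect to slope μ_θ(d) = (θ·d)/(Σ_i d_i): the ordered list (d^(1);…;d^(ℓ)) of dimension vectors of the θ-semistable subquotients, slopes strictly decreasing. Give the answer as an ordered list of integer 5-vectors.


Interval decomposition of M: I[1,5], I[2,5], I[4,5]^2.
HN type (ℓ=4): μ^(1)=28; μ^(2)=15; μ^(3)=-85/3; μ^(4)=-87/2

((0, 0, 0, 0, 4); (0, 0, 0, 4, 0); (1, 1, 1, 0, 0); (0, 1, 1, 0, 0))


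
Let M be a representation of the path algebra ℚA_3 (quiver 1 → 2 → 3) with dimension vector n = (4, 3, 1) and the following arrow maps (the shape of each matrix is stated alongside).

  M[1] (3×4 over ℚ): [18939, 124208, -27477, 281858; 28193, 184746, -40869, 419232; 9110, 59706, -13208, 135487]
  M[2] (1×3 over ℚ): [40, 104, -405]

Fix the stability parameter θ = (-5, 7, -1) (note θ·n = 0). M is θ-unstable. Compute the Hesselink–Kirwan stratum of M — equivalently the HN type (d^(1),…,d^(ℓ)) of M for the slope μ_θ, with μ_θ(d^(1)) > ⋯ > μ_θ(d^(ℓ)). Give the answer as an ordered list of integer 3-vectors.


Barcode: M ≅ I[1,1], I[1,2]^2, I[1,3]. HN layers by μ_θ (3 steps, strictly decreasing):
  μ^(1)=7; μ^(2)=3; μ^(3)=-5

((0, 2, 0); (0, 1, 1); (4, 0, 0))


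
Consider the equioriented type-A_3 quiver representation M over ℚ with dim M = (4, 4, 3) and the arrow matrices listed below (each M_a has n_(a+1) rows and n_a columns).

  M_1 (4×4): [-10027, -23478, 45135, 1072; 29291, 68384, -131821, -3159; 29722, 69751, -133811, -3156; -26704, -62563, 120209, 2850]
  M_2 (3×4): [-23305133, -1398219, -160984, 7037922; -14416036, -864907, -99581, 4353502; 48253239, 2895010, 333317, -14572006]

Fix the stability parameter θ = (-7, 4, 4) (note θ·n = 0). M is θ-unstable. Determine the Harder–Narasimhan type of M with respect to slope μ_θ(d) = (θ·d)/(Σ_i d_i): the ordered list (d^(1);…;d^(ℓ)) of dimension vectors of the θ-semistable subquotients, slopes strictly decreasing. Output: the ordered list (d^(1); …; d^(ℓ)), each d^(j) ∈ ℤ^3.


Via rank(M_{q-1}∘⋯∘M_p): M ≅ I[1,1], I[1,3]^3, I[2,2].
μ_θ-semistable layers: μ^(1)=4; μ^(2)=-7

((0, 4, 3); (4, 0, 0))


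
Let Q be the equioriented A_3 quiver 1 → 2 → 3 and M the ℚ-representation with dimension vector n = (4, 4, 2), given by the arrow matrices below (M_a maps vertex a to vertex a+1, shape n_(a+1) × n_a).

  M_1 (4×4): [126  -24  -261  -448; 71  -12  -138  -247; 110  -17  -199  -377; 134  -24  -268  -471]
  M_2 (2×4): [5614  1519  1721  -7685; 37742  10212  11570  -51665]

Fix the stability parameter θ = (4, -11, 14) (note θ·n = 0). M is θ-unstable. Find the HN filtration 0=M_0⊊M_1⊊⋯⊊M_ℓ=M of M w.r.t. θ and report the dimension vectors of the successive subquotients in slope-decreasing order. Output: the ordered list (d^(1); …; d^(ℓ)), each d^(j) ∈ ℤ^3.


Barcode: M ≅ I[1,2]^2, I[1,3]^2. HN layers by μ_θ (2 steps, strictly decreasing):
  μ^(1)=14; μ^(2)=-7/2

((0, 0, 2); (4, 4, 0))


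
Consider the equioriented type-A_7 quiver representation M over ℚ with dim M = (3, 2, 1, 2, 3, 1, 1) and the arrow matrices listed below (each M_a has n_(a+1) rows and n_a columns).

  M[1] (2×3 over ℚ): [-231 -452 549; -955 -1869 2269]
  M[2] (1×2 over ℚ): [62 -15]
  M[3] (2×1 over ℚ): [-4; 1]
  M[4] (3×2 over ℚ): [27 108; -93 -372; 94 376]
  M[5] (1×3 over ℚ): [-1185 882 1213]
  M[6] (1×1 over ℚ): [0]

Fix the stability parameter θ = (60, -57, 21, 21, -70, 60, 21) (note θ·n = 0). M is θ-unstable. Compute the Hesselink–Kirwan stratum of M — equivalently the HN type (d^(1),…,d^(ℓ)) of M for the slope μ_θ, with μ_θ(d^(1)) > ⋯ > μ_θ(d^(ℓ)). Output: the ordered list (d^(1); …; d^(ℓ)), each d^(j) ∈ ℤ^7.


Via rank(M_{q-1}∘⋯∘M_p): M ≅ I[1,1], I[1,2], I[1,4], I[4,6], I[5,5]^2, I[7,7].
μ_θ-semistable layers: μ^(1)=60; μ^(2)=21; μ^(3)=3/2; μ^(4)=-49/2; μ^(5)=-70

((1, 0, 0, 0, 0, 1, 0); (0, 0, 1, 1, 0, 0, 1); (2, 2, 0, 0, 0, 0, 0); (0, 0, 0, 1, 1, 0, 0); (0, 0, 0, 0, 2, 0, 0))


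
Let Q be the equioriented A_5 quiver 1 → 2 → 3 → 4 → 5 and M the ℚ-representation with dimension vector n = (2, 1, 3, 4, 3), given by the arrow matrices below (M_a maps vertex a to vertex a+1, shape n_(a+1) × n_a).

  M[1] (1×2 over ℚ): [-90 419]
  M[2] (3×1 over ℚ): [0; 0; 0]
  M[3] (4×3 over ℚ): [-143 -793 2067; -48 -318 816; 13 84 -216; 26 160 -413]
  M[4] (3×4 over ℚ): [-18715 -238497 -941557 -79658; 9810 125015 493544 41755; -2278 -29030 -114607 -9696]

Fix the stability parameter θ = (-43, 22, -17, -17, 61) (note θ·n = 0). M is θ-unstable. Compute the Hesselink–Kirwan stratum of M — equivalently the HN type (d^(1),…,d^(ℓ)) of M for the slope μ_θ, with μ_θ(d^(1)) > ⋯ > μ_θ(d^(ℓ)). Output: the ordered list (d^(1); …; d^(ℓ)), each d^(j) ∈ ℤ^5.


Interval decomposition of M: I[1,1], I[1,2], I[3,5]^3, I[4,4].
HN type (ℓ=4): μ^(1)=61; μ^(2)=22; μ^(3)=-17; μ^(4)=-43

((0, 0, 0, 0, 3); (0, 1, 0, 0, 0); (0, 0, 3, 4, 0); (2, 0, 0, 0, 0))


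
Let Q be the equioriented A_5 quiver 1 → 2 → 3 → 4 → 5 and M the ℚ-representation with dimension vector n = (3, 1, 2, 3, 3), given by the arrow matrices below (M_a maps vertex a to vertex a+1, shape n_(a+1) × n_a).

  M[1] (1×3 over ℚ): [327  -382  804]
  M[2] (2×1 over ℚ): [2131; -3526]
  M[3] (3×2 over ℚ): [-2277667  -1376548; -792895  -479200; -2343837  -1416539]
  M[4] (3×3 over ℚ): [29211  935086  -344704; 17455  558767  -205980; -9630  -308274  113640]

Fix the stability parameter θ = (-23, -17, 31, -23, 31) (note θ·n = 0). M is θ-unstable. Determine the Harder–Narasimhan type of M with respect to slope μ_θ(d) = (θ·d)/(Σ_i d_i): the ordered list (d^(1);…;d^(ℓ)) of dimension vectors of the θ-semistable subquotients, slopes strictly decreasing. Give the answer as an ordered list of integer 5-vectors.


Interval decomposition of M: I[1,1]^2, I[1,5], I[3,4], I[4,5], I[5,5].
HN type (ℓ=4): μ^(1)=31; μ^(2)=4; μ^(3)=-17; μ^(4)=-23

((0, 0, 0, 0, 3); (0, 0, 2, 2, 0); (0, 1, 0, 0, 0); (3, 0, 0, 1, 0))


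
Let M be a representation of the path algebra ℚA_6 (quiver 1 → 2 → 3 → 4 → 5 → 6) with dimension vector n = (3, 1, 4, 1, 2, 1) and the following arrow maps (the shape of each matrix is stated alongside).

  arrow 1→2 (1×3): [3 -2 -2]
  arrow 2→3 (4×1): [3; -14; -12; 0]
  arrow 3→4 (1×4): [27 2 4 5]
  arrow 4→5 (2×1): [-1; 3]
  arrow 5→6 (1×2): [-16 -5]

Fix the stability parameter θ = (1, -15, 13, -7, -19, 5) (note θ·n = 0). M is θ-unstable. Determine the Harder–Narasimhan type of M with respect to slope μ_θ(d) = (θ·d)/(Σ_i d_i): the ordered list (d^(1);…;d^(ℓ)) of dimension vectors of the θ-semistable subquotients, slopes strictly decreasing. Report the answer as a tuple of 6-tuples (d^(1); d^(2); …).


Via rank(M_{q-1}∘⋯∘M_p): M ≅ I[1,1]^2, I[1,6], I[3,3]^3, I[5,5].
μ_θ-semistable layers: μ^(1)=13; μ^(2)=5; μ^(3)=1; μ^(4)=-13/3; μ^(5)=-7; μ^(6)=-19

((0, 0, 3, 0, 0, 0); (0, 0, 0, 0, 0, 1); (2, 0, 0, 0, 0, 0); (0, 0, 1, 1, 1, 0); (1, 1, 0, 0, 0, 0); (0, 0, 0, 0, 1, 0))


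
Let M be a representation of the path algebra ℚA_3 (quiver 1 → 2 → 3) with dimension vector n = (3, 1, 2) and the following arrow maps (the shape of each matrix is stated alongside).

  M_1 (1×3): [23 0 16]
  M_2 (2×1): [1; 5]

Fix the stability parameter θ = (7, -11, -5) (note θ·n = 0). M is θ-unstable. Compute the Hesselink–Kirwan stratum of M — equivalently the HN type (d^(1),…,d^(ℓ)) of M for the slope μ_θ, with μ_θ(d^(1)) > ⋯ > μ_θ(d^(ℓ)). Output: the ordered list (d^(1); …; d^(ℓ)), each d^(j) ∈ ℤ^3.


Via rank(M_{q-1}∘⋯∘M_p): M ≅ I[1,1]^2, I[1,3], I[3,3].
μ_θ-semistable layers: μ^(1)=7; μ^(2)=-3; μ^(3)=-5

((2, 0, 0); (1, 1, 1); (0, 0, 1))


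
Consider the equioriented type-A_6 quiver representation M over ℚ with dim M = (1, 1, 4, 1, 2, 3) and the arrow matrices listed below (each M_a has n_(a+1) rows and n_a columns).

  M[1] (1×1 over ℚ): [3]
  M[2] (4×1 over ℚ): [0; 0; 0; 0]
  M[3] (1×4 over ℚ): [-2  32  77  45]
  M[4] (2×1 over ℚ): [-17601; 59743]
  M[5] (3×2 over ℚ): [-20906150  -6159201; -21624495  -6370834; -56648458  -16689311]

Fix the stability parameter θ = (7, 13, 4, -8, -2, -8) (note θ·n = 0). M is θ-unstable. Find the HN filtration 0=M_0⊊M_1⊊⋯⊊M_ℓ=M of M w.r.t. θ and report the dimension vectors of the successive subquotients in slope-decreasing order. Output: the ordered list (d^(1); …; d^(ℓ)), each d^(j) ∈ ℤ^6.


Barcode: M ≅ I[1,2], I[3,3]^3, I[3,6], I[5,6], I[6,6]. HN layers by μ_θ (6 steps, strictly decreasing):
  μ^(1)=13; μ^(2)=7; μ^(3)=4; μ^(4)=-7/2; μ^(5)=-5; μ^(6)=-8

((0, 1, 0, 0, 0, 0); (1, 0, 0, 0, 0, 0); (0, 0, 3, 0, 0, 0); (0, 0, 1, 1, 1, 1); (0, 0, 0, 0, 1, 1); (0, 0, 0, 0, 0, 1))


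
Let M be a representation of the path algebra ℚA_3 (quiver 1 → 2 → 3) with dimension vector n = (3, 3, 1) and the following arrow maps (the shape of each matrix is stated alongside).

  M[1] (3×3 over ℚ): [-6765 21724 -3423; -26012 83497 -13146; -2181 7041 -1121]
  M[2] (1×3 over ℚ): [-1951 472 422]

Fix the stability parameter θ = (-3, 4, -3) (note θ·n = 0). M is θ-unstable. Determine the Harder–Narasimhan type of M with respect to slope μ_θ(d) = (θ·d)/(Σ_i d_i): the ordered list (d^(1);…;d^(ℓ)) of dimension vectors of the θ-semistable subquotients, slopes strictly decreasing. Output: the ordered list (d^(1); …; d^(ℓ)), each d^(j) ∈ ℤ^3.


Barcode: M ≅ I[1,2]^2, I[1,3]. HN layers by μ_θ (3 steps, strictly decreasing):
  μ^(1)=4; μ^(2)=1/2; μ^(3)=-3

((0, 2, 0); (0, 1, 1); (3, 0, 0))


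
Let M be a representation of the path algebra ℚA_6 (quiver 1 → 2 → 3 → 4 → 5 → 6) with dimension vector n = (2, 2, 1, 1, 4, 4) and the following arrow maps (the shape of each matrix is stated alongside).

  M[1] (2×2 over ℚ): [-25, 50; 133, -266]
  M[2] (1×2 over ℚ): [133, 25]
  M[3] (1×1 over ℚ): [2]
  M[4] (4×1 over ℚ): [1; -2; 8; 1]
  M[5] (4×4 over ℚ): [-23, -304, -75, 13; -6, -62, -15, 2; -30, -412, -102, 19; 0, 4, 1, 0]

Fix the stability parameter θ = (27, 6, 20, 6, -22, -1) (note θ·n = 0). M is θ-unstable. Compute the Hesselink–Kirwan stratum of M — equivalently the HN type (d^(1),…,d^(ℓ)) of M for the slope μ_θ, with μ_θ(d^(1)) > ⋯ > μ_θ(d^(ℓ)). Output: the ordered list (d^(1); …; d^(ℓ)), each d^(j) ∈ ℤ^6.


Barcode: M ≅ I[1,1], I[1,2], I[2,6], I[5,6]^3. HN layers by μ_θ (5 steps, strictly decreasing):
  μ^(1)=27; μ^(2)=33/2; μ^(3)=9/5; μ^(4)=-1; μ^(5)=-22

((1, 0, 0, 0, 0, 0); (1, 1, 0, 0, 0, 0); (0, 1, 1, 1, 1, 1); (0, 0, 0, 0, 0, 3); (0, 0, 0, 0, 3, 0))


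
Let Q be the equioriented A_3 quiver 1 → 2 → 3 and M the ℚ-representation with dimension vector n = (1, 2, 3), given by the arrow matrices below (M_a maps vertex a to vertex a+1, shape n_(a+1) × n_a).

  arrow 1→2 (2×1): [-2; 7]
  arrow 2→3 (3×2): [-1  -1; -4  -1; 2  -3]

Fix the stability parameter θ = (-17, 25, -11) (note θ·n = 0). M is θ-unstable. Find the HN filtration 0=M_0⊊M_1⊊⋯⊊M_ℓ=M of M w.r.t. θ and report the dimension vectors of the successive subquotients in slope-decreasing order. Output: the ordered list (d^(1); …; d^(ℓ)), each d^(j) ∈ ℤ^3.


Via rank(M_{q-1}∘⋯∘M_p): M ≅ I[1,3], I[2,3], I[3,3].
μ_θ-semistable layers: μ^(1)=7; μ^(2)=-11; μ^(3)=-17

((0, 2, 2); (0, 0, 1); (1, 0, 0))


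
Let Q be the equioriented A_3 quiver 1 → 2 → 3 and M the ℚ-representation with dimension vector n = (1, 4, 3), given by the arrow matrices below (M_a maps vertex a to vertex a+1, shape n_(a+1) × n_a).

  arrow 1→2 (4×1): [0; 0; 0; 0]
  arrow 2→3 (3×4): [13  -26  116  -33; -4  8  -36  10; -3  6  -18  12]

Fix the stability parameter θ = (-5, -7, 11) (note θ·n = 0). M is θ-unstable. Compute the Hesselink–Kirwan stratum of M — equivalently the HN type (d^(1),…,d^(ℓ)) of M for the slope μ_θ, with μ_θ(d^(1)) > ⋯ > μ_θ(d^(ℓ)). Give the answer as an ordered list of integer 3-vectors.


Interval decomposition of M: I[1,1], I[2,2]^2, I[2,3]^2, I[3,3].
HN type (ℓ=3): μ^(1)=11; μ^(2)=-5; μ^(3)=-7

((0, 0, 3); (1, 0, 0); (0, 4, 0))


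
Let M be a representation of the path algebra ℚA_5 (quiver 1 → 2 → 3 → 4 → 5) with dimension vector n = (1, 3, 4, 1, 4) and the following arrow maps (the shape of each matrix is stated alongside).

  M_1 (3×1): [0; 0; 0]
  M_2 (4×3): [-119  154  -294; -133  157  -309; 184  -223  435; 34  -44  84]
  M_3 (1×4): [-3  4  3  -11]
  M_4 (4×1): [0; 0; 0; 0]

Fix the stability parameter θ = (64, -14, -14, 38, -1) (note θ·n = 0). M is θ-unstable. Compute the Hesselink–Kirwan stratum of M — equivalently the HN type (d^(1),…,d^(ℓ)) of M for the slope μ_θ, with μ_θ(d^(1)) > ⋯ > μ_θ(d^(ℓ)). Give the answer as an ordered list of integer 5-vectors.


Interval decomposition of M: I[1,1], I[2,2], I[2,3], I[2,4], I[3,3]^2, I[5,5]^4.
HN type (ℓ=4): μ^(1)=64; μ^(2)=38; μ^(3)=-1; μ^(4)=-14

((1, 0, 0, 0, 0); (0, 0, 0, 1, 0); (0, 0, 0, 0, 4); (0, 3, 4, 0, 0))


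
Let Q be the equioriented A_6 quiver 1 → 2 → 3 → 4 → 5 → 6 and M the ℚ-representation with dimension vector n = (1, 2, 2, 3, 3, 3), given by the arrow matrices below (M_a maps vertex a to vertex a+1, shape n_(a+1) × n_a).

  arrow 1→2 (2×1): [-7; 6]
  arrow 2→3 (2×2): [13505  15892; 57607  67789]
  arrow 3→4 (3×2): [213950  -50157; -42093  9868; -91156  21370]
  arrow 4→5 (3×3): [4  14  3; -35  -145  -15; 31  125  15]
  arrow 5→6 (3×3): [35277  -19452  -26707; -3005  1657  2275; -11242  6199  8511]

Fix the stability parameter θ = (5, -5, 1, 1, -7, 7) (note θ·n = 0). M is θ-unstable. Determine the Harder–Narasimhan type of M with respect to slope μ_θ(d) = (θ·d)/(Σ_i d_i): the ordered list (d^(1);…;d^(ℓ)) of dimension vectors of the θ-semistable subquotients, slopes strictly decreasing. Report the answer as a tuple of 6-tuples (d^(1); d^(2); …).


Barcode: M ≅ I[1,4], I[2,6], I[4,6], I[5,6]. HN layers by μ_θ (7 steps, strictly decreasing):
  μ^(1)=7; μ^(2)=1; μ^(3)=0; μ^(4)=-5/3; μ^(5)=-3; μ^(6)=-5; μ^(7)=-7

((0, 0, 0, 0, 0, 3); (0, 0, 1, 1, 0, 0); (1, 1, 0, 0, 0, 0); (0, 0, 1, 1, 1, 0); (0, 0, 0, 1, 1, 0); (0, 1, 0, 0, 0, 0); (0, 0, 0, 0, 1, 0))


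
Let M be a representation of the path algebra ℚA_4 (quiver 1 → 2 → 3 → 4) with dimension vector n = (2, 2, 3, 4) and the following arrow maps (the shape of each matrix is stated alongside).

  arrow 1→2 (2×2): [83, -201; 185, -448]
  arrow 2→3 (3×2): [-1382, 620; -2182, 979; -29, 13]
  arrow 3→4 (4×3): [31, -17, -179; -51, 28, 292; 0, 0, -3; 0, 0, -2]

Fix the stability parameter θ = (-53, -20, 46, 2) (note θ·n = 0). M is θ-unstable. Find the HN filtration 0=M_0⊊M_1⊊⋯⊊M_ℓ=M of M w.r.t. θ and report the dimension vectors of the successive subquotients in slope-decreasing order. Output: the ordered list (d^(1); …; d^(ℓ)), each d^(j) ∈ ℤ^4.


Via rank(M_{q-1}∘⋯∘M_p): M ≅ I[1,4]^2, I[3,4], I[4,4].
μ_θ-semistable layers: μ^(1)=24; μ^(2)=2; μ^(3)=-20; μ^(4)=-53

((0, 0, 3, 3); (0, 0, 0, 1); (0, 2, 0, 0); (2, 0, 0, 0))


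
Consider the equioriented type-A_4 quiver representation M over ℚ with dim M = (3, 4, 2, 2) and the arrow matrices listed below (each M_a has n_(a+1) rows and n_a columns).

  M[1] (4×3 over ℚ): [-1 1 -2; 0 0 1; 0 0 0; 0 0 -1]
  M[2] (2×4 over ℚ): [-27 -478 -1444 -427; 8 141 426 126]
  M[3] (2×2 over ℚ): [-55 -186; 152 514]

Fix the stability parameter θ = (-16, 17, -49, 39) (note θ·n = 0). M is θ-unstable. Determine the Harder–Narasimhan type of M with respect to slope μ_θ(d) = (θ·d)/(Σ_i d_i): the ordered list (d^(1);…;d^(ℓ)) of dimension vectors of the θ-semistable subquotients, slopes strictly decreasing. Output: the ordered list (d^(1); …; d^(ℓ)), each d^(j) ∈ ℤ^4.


Barcode: M ≅ I[1,1], I[1,4]^2, I[2,2]^2. HN layers by μ_θ (3 steps, strictly decreasing):
  μ^(1)=39; μ^(2)=17; μ^(3)=-16

((0, 0, 0, 2); (0, 2, 0, 0); (3, 2, 2, 0))


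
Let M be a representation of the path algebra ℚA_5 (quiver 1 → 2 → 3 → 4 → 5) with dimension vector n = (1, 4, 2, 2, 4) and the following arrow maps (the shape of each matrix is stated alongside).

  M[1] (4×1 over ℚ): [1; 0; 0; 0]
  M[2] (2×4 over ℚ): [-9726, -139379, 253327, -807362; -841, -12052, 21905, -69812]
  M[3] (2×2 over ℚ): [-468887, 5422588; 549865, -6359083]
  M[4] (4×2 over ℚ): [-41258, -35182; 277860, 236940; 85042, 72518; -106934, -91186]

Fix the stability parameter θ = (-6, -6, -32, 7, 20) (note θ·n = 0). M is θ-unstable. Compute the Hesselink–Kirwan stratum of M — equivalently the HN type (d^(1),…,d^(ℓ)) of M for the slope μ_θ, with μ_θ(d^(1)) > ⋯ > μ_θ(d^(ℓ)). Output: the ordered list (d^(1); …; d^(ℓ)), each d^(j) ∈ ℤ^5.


Interval decomposition of M: I[1,5], I[2,2]^2, I[2,4], I[5,5]^3.
HN type (ℓ=5): μ^(1)=20; μ^(2)=7; μ^(3)=-6; μ^(4)=-44/3; μ^(5)=-19

((0, 0, 0, 0, 4); (0, 0, 0, 2, 0); (0, 2, 0, 0, 0); (1, 1, 1, 0, 0); (0, 1, 1, 0, 0))


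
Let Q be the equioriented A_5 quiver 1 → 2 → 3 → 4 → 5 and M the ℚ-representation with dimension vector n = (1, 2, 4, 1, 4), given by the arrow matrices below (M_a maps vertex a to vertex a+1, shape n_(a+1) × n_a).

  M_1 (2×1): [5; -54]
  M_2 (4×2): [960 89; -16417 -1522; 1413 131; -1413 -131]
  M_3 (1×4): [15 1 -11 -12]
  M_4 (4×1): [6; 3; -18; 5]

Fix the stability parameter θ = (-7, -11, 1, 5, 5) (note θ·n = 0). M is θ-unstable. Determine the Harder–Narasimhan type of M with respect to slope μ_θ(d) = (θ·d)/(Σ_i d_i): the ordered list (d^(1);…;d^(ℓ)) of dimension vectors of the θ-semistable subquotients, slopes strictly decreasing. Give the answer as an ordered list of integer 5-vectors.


Via rank(M_{q-1}∘⋯∘M_p): M ≅ I[1,5], I[2,3], I[3,3]^2, I[5,5]^3.
μ_θ-semistable layers: μ^(1)=5; μ^(2)=1; μ^(3)=-9; μ^(4)=-11

((0, 0, 0, 1, 4); (0, 0, 4, 0, 0); (1, 1, 0, 0, 0); (0, 1, 0, 0, 0))


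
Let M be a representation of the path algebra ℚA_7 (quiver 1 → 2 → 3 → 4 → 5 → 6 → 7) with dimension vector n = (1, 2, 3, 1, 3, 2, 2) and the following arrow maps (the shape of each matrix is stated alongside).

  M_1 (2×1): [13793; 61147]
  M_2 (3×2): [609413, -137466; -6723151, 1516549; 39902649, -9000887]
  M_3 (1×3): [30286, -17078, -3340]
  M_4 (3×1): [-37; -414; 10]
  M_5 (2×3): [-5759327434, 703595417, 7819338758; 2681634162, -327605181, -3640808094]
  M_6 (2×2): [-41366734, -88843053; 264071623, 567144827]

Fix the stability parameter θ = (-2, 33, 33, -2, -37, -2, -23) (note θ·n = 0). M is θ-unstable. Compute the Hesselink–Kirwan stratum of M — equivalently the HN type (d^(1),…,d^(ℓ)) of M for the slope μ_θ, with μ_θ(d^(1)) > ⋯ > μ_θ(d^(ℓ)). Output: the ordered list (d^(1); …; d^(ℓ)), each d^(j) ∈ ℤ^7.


Barcode: M ≅ I[1,5], I[2,3], I[3,3], I[5,5], I[5,7], I[6,7]. HN layers by μ_θ (5 steps, strictly decreasing):
  μ^(1)=33; μ^(2)=27/4; μ^(3)=-2; μ^(4)=-25/2; μ^(5)=-37

((0, 1, 2, 0, 0, 0, 0); (0, 1, 1, 1, 1, 0, 0); (1, 0, 0, 0, 0, 0, 0); (0, 0, 0, 0, 0, 2, 2); (0, 0, 0, 0, 2, 0, 0))


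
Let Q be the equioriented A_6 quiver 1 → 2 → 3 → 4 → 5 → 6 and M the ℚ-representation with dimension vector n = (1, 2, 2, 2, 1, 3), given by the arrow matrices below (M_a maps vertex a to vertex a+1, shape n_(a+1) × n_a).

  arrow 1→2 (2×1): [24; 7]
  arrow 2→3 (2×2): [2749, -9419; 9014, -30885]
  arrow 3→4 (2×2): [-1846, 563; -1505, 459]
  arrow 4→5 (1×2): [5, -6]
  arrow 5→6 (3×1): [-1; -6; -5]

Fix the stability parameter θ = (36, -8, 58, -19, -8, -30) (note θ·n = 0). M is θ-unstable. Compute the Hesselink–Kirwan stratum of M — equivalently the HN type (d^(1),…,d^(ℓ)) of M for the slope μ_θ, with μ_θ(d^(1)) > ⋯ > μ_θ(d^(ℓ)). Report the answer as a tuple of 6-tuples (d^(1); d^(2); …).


Barcode: M ≅ I[1,6], I[2,4], I[6,6]^2. HN layers by μ_θ (4 steps, strictly decreasing):
  μ^(1)=39/2; μ^(2)=29/6; μ^(3)=-8; μ^(4)=-30

((0, 0, 1, 1, 0, 0); (1, 1, 1, 1, 1, 1); (0, 1, 0, 0, 0, 0); (0, 0, 0, 0, 0, 2))


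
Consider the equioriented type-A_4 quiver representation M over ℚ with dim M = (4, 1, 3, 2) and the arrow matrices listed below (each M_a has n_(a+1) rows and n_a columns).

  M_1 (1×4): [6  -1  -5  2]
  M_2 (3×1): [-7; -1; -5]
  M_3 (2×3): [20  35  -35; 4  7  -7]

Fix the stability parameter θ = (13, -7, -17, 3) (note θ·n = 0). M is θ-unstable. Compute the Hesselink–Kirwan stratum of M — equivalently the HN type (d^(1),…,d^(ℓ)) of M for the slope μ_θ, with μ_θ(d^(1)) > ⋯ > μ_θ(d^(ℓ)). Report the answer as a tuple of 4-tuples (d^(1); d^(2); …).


Barcode: M ≅ I[1,1]^3, I[1,3], I[3,3], I[3,4], I[4,4]. HN layers by μ_θ (4 steps, strictly decreasing):
  μ^(1)=13; μ^(2)=3; μ^(3)=-11/3; μ^(4)=-17

((3, 0, 0, 0); (0, 0, 0, 2); (1, 1, 1, 0); (0, 0, 2, 0))


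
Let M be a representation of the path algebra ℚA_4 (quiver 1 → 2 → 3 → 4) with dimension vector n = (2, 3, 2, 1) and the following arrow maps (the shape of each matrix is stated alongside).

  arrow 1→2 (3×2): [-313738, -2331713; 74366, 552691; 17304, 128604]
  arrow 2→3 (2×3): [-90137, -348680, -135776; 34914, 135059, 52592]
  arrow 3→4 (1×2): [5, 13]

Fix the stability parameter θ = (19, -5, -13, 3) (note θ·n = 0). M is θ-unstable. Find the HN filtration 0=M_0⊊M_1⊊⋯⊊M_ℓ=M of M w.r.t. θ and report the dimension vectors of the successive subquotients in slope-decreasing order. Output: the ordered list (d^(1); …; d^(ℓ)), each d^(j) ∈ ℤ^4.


Via rank(M_{q-1}∘⋯∘M_p): M ≅ I[1,1], I[1,3], I[2,2], I[2,4].
μ_θ-semistable layers: μ^(1)=19; μ^(2)=3; μ^(3)=1/3; μ^(4)=-5; μ^(5)=-9

((1, 0, 0, 0); (0, 0, 0, 1); (1, 1, 1, 0); (0, 1, 0, 0); (0, 1, 1, 0))


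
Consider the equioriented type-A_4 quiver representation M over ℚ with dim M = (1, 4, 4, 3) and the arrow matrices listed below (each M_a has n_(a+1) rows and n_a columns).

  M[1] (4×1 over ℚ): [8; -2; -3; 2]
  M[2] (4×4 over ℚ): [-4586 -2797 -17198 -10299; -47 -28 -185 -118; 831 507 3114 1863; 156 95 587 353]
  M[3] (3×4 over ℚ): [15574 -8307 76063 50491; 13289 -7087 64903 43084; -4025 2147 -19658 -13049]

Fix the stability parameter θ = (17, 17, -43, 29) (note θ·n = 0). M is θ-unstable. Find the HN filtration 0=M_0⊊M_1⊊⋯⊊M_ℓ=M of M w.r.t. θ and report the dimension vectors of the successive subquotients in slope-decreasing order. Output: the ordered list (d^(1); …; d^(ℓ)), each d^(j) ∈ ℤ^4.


Via rank(M_{q-1}∘⋯∘M_p): M ≅ I[1,4], I[2,2], I[2,4]^2, I[3,3].
μ_θ-semistable layers: μ^(1)=29; μ^(2)=17; μ^(3)=-3; μ^(4)=-13; μ^(5)=-43

((0, 0, 0, 3); (0, 1, 0, 0); (1, 1, 1, 0); (0, 2, 2, 0); (0, 0, 1, 0))


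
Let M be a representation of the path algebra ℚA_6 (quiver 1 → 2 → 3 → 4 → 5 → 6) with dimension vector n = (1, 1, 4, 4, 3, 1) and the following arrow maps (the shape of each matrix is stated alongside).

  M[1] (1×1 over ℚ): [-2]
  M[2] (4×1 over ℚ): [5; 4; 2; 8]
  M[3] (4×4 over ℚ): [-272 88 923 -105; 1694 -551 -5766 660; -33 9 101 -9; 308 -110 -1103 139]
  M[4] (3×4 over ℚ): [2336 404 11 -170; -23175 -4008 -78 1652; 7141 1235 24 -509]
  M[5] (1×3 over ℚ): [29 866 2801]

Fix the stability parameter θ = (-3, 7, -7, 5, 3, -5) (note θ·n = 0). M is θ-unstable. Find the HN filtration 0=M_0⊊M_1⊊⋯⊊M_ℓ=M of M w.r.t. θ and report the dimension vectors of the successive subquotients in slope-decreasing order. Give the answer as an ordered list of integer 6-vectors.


Via rank(M_{q-1}∘⋯∘M_p): M ≅ I[1,6], I[3,4], I[3,5]^2.
μ_θ-semistable layers: μ^(1)=5; μ^(2)=4; μ^(3)=1; μ^(4)=0; μ^(5)=-3; μ^(6)=-7

((0, 0, 0, 1, 0, 0); (0, 0, 0, 2, 2, 0); (0, 0, 0, 1, 1, 1); (0, 1, 1, 0, 0, 0); (1, 0, 0, 0, 0, 0); (0, 0, 3, 0, 0, 0))


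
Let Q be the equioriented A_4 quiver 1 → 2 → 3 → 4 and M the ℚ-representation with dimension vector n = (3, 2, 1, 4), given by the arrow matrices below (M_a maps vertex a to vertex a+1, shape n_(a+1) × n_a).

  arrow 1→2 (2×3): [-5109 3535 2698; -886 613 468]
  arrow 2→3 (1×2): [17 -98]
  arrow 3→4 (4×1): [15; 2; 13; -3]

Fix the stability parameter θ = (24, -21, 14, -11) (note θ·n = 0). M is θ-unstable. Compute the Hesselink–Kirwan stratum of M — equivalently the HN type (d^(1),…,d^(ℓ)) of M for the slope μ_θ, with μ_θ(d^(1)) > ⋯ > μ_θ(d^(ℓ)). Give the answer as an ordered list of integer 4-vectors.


Via rank(M_{q-1}∘⋯∘M_p): M ≅ I[1,1], I[1,2], I[1,4], I[4,4]^3.
μ_θ-semistable layers: μ^(1)=24; μ^(2)=3/2; μ^(3)=-11

((1, 0, 0, 0); (2, 2, 1, 1); (0, 0, 0, 3))


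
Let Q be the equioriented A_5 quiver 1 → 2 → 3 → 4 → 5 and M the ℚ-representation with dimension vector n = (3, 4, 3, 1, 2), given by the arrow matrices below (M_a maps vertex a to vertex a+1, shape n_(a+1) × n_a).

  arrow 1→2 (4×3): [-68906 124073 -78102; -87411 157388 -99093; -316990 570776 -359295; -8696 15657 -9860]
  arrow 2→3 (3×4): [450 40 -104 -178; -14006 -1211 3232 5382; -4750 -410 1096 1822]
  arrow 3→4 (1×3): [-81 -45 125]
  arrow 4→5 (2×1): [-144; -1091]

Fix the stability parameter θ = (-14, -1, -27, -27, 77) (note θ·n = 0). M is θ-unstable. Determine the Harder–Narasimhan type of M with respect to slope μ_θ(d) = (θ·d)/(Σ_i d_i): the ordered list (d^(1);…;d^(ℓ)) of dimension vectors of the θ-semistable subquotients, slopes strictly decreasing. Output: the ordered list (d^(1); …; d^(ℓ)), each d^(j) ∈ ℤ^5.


Via rank(M_{q-1}∘⋯∘M_p): M ≅ I[1,2]^2, I[1,5], I[2,3], I[3,3], I[5,5].
μ_θ-semistable layers: μ^(1)=77; μ^(2)=-1; μ^(3)=-14; μ^(4)=-69/4; μ^(5)=-27

((0, 0, 0, 0, 2); (0, 2, 0, 0, 0); (2, 1, 1, 0, 0); (1, 1, 1, 1, 0); (0, 0, 1, 0, 0))


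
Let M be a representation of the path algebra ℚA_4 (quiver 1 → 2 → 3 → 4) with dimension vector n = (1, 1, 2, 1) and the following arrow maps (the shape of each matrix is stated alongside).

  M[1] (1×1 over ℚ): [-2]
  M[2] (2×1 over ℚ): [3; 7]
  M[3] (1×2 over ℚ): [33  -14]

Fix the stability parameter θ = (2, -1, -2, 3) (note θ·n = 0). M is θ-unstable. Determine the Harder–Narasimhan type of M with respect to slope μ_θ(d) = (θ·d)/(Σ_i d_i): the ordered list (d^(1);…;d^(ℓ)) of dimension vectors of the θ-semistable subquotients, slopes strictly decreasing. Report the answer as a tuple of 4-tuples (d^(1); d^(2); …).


Barcode: M ≅ I[1,4], I[3,3]. HN layers by μ_θ (3 steps, strictly decreasing):
  μ^(1)=3; μ^(2)=-1/3; μ^(3)=-2

((0, 0, 0, 1); (1, 1, 1, 0); (0, 0, 1, 0))


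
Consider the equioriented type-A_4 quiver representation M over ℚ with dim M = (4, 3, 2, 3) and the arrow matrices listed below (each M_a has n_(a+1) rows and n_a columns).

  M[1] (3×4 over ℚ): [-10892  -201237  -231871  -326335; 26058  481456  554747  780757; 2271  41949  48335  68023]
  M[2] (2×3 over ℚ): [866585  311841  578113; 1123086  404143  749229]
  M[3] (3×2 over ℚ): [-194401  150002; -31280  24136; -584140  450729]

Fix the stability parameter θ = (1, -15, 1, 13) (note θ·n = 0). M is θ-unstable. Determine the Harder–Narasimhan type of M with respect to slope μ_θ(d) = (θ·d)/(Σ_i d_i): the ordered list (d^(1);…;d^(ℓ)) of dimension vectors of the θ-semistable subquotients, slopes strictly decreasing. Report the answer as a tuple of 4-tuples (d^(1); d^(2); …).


Interval decomposition of M: I[1,1], I[1,2], I[1,4]^2, I[4,4].
HN type (ℓ=3): μ^(1)=13; μ^(2)=1; μ^(3)=-7

((0, 0, 0, 3); (1, 0, 2, 0); (3, 3, 0, 0))


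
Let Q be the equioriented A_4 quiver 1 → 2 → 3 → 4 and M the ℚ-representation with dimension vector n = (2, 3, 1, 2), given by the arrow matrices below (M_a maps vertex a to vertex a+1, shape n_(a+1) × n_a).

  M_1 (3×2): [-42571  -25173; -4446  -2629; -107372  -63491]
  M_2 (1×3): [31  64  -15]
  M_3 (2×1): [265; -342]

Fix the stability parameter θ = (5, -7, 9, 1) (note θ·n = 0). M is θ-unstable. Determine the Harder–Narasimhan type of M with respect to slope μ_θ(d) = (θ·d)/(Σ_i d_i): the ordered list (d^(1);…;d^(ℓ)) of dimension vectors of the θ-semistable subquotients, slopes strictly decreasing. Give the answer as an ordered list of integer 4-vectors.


Barcode: M ≅ I[1,2], I[1,4], I[2,2], I[4,4]. HN layers by μ_θ (4 steps, strictly decreasing):
  μ^(1)=5; μ^(2)=1; μ^(3)=-1; μ^(4)=-7

((0, 0, 1, 1); (0, 0, 0, 1); (2, 2, 0, 0); (0, 1, 0, 0))
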